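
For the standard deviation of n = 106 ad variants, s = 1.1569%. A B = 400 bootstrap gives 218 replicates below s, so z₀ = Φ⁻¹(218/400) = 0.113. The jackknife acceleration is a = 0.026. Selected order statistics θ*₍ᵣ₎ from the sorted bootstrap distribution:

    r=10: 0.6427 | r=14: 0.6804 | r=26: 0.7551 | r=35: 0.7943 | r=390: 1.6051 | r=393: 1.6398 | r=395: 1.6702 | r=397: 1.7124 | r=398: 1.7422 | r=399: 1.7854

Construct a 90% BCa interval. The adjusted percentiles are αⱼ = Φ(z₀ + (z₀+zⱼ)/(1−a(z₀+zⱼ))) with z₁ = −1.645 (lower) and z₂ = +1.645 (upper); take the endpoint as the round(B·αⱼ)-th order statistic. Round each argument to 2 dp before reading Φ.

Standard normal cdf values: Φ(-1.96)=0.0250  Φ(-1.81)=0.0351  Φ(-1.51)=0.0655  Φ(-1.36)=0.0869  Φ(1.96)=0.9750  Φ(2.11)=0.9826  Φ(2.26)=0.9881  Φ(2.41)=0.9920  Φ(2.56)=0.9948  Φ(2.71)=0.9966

Lower: z₀ + z₁ = 0.113 + (-1.645) = -1.532; 1 − a(z₀+z₁) = 1 − (0.026)(-1.532) = 1.0398; argument = 0.113 + (-1.532)/1.0398 = -1.3603 → -1.36.
α₁ = Φ(-1.36) = 0.0869; rank = round(400 × 0.0869) = 35; θ*₍35₎ = 0.7943.
Upper: z₀ + z₂ = 1.758; 1 − a(z₀+z₂) = 0.9543; argument = 1.9552 → 1.96; α₂ = 0.9750; rank = 390; θ*₍390₎ = 1.6051.

(0.7943, 1.6051)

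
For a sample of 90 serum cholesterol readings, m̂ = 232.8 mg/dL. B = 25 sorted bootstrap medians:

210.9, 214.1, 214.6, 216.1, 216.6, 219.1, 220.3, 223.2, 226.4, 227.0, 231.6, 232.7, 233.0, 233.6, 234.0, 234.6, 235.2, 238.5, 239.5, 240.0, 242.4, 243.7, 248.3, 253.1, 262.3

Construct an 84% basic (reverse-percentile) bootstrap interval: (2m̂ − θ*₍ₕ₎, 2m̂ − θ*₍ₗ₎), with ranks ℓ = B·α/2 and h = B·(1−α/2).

(217.3, 251.5)

Percentile endpoints at ranks 2 and 23: θ*₍2₎ = 214.1, θ*₍23₎ = 248.3.
Basic interval reflects these around m̂:
  lower = 2 × 232.8 − 248.3 = 217.3
  upper = 2 × 232.8 − 214.1 = 251.5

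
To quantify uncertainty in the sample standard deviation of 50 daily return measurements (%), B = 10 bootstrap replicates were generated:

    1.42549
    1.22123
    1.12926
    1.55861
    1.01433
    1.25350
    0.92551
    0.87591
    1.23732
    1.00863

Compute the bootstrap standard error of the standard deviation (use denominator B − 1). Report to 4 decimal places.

Bootstrap SE is the standard deviation of the 10 replicate standard deviations.
Mean of replicates: (1.42549 + 1.22123 + 1.12926 + 1.55861 + 1.01433 + 1.25350 + 0.92551 + 0.87591 + 1.23732 + 1.00863) / 10 = 11.649790 / 10 = 1.164979
Sum of squared deviations: (+0.260511)² + (+0.056251)² + (−0.035719)² + (+0.393631)² + (−0.150649)² + (+0.088521)² + (−0.239469)² + (−0.289069)² + (+0.072341)² + (−0.156349)² = 0.428367
Variance = 0.428367 / 9 = 0.047596
SE* = √0.047596

SE* = 0.2182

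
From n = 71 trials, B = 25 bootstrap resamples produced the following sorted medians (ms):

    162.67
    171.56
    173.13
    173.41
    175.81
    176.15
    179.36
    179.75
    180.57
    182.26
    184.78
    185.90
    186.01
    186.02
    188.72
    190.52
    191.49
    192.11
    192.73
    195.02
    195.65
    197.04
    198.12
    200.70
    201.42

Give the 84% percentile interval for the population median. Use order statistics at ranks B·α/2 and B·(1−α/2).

(171.56, 198.12)

α = 0.16; lower rank = 25 × 0.080 = 2; upper rank = 25 × 0.920 = 23.
The 2nd smallest replicate is 171.56; the 23rd is 198.12.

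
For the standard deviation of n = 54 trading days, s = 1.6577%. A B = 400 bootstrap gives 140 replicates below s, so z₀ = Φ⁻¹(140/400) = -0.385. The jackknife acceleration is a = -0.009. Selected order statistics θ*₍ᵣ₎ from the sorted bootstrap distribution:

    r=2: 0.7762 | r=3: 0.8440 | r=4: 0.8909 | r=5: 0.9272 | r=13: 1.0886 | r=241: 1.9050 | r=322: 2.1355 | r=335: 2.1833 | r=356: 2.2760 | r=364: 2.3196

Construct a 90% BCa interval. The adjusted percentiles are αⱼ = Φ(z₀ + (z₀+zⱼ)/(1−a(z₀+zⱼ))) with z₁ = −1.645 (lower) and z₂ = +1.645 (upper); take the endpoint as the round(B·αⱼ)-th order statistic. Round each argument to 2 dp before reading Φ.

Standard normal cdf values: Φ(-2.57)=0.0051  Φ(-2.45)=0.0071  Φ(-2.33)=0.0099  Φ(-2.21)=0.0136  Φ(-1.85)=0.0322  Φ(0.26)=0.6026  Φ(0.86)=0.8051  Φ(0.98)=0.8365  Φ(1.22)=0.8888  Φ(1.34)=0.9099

(0.8440, 2.1355)

Lower: z₀ + z₁ = -0.385 + (-1.645) = -2.030; 1 − a(z₀+z₁) = 1 − (-0.009)(-2.030) = 0.9817; argument = -0.385 + (-2.030)/0.9817 = -2.4528 → -2.45.
α₁ = Φ(-2.45) = 0.0071; rank = round(400 × 0.0071) = 3; θ*₍3₎ = 0.8440.
Upper: z₀ + z₂ = 1.260; 1 − a(z₀+z₂) = 1.0113; argument = 0.8609 → 0.86; α₂ = 0.8051; rank = 322; θ*₍322₎ = 2.1355.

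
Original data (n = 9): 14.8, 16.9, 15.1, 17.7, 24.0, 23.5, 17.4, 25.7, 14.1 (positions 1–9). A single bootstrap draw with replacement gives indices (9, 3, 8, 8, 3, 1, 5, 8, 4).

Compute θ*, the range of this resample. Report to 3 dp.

θ* = 11.600

Resample values: 14.1, 15.1, 25.7, 25.7, 15.1, 14.8, 24.0, 25.7, 17.7.
Range = 25.7 − 14.1 = 11.600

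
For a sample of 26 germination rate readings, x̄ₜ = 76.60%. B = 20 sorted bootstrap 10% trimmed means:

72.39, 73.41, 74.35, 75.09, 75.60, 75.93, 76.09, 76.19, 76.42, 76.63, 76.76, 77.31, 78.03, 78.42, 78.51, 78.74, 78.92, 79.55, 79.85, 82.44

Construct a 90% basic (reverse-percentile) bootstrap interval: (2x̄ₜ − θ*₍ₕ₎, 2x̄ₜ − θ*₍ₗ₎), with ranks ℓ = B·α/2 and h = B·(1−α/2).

(73.35, 80.81)

Percentile endpoints at ranks 1 and 19: θ*₍1₎ = 72.39, θ*₍19₎ = 79.85.
Basic interval reflects these around x̄ₜ:
  lower = 2 × 76.60 − 79.85 = 73.35
  upper = 2 × 76.60 − 72.39 = 80.81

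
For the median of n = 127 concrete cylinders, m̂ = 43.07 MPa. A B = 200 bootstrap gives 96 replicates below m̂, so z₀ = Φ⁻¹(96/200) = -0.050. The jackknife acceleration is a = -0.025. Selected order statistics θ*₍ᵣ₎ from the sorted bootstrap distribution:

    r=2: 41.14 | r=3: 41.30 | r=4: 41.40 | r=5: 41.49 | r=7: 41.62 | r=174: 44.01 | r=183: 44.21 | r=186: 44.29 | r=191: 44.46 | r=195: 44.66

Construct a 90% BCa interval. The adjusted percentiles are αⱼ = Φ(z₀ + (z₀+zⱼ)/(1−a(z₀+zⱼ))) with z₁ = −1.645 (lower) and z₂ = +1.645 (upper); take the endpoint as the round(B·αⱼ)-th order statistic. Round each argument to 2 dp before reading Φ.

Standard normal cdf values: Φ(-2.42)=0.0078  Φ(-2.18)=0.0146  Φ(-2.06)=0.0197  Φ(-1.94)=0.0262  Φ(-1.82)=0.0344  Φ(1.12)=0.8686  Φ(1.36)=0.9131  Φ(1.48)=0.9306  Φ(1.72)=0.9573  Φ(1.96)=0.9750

(41.62, 44.29)

Lower: z₀ + z₁ = -0.050 + (-1.645) = -1.695; 1 − a(z₀+z₁) = 1 − (-0.025)(-1.695) = 0.9576; argument = -0.050 + (-1.695)/0.9576 = -1.8200 → -1.82.
α₁ = Φ(-1.82) = 0.0344; rank = round(200 × 0.0344) = 7; θ*₍7₎ = 41.62.
Upper: z₀ + z₂ = 1.595; 1 − a(z₀+z₂) = 1.0399; argument = 1.4838 → 1.48; α₂ = 0.9306; rank = 186; θ*₍186₎ = 44.29.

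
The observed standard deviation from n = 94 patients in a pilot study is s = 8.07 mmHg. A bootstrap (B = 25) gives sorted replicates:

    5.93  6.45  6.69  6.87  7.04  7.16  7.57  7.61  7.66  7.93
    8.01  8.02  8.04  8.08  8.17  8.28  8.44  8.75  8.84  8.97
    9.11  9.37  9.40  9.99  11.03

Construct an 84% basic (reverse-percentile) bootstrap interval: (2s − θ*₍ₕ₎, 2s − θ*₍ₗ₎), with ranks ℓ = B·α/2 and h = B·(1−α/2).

Percentile endpoints at ranks 2 and 23: θ*₍2₎ = 6.45, θ*₍23₎ = 9.40.
Basic interval reflects these around s:
  lower = 2 × 8.07 − 9.40 = 6.74
  upper = 2 × 8.07 − 6.45 = 9.69

(6.74, 9.69)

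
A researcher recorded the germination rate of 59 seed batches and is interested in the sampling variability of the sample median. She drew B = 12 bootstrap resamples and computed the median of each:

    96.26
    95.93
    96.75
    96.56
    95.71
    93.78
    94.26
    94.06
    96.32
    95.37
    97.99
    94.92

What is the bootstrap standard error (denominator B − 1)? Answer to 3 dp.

SE* = 1.243

Bootstrap SE is the standard deviation of the 12 replicate medians.
Mean of replicates: (96.26 + 95.93 + 96.75 + 96.56 + 95.71 + 93.78 + 94.26 + 94.06 + 96.32 + 95.37 + 97.99 + 94.92) / 12 = 1147.9100 / 12 = 95.6592
Sum of squared deviations: (+0.6008)² + (+0.2708)² + (+1.0908)² + (+0.9008)² + (+0.0508)² + (−1.8792)² + (−1.3992)² + (−1.5992)² + (+0.6608)² + (−0.2892)² + (+2.3308)² + (−0.7392)² = 16.9841
Variance = 16.9841 / 11 = 1.5440
SE* = √1.5440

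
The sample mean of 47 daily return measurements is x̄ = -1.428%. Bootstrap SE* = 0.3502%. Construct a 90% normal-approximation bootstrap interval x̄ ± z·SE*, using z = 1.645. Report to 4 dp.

Margin = 1.645 × 0.3502 = 0.57608
Interval: -1.428 ± 0.57608

(-2.0041, -0.8519)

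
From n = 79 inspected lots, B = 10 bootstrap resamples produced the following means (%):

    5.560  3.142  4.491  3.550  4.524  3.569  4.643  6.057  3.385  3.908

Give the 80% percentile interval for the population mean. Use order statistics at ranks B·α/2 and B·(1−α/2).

(3.142, 5.560)

Sorted replicates: 3.142, 3.385, 3.550, 3.569, 3.908, 4.491, 4.524, 4.643, 5.560, 6.057
α = 0.20; lower rank = 10 × 0.100 = 1; upper rank = 10 × 0.900 = 9.
The 1st smallest replicate is 3.142; the 9th is 5.560.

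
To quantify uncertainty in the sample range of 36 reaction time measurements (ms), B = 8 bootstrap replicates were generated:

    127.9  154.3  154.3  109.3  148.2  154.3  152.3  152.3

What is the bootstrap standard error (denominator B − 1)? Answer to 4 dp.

SE* = 16.6343

Bootstrap SE is the standard deviation of the 8 replicate ranges.
Mean of replicates: (127.9 + 154.3 + 154.3 + 109.3 + 148.2 + 154.3 + 152.3 + 152.3) / 8 = 1152.90000 / 8 = 144.11250
Sum of squared deviations: (−16.21250)² + (+10.18750)² + (+10.18750)² + (−34.81250)² + (+4.08750)² + (+10.18750)² + (+8.18750)² + (+8.18750)² = 1936.88875
Variance = 1936.88875 / 7 = 276.69839
SE* = √276.69839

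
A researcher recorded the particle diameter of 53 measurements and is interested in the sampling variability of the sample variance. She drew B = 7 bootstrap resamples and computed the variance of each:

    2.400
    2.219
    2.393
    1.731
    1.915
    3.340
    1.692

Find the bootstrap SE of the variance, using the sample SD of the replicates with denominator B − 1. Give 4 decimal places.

SE* = 0.5663

Bootstrap SE is the standard deviation of the 7 replicate variances.
Mean of replicates: (2.400 + 2.219 + 2.393 + 1.731 + 1.915 + 3.340 + 1.692) / 7 = 15.69000 / 7 = 2.24143
Sum of squared deviations: (+0.15857)² + (−0.02243)² + (+0.15157)² + (−0.51043)² + (−0.32643)² + (+1.09857)² + (−0.54943)² = 1.92445
Variance = 1.92445 / 6 = 0.32074
SE* = √0.32074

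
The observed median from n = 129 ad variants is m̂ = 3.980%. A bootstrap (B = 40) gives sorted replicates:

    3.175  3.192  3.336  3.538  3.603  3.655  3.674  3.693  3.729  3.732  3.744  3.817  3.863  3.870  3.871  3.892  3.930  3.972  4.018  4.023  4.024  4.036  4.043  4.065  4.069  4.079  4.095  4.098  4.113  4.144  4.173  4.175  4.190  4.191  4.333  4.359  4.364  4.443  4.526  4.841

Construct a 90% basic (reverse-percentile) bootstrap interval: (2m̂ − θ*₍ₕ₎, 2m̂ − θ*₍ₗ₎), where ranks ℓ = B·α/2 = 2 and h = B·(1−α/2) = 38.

Percentile endpoints at ranks 2 and 38: θ*₍2₎ = 3.192, θ*₍38₎ = 4.443.
Basic interval reflects these around m̂:
  lower = 2 × 3.980 − 4.443 = 3.517
  upper = 2 × 3.980 − 3.192 = 4.768

(3.517, 4.768)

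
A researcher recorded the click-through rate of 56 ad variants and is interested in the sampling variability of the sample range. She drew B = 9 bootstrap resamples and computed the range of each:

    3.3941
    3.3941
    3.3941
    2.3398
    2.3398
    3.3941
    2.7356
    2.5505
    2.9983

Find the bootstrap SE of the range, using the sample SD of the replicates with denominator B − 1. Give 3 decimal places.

SE* = 0.467

Bootstrap SE is the standard deviation of the 9 replicate ranges.
Mean of replicates: (3.3941 + 3.3941 + 3.3941 + 2.3398 + 2.3398 + 3.3941 + 2.7356 + 2.5505 + 2.9983) / 9 = 26.54040 / 9 = 2.94893
Sum of squared deviations: (+0.44517)² + (+0.44517)² + (+0.44517)² + (−0.60913)² + (−0.60913)² + (+0.44517)² + (−0.21333)² + (−0.39843)² + (+0.04937)² = 1.74148
Variance = 1.74148 / 8 = 0.21768
SE* = √0.21768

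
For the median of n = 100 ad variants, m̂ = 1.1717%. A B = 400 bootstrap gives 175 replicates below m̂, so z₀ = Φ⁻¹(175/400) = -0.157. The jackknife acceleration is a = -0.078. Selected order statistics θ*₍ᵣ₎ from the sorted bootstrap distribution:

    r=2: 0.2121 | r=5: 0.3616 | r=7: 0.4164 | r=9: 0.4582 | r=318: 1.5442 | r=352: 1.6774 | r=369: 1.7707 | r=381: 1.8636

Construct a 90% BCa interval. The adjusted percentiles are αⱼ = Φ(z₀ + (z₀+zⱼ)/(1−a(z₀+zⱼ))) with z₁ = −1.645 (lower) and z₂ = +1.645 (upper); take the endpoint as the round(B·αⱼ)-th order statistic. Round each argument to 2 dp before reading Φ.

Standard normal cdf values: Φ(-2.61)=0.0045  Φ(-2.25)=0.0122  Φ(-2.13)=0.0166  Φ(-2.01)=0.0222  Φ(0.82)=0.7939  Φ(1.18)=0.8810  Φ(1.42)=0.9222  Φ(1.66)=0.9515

Lower: z₀ + z₁ = -0.157 + (-1.645) = -1.802; 1 − a(z₀+z₁) = 1 − (-0.078)(-1.802) = 0.8594; argument = -0.157 + (-1.802)/0.8594 = -2.2537 → -2.25.
α₁ = Φ(-2.25) = 0.0122; rank = round(400 × 0.0122) = 5; θ*₍5₎ = 0.3616.
Upper: z₀ + z₂ = 1.488; 1 − a(z₀+z₂) = 1.1161; argument = 1.1763 → 1.18; α₂ = 0.8810; rank = 352; θ*₍352₎ = 1.6774.

(0.3616, 1.6774)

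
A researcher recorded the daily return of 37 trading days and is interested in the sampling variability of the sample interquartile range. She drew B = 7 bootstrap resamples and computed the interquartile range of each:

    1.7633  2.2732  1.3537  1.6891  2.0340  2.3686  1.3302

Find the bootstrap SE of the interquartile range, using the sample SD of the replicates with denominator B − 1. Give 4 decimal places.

Bootstrap SE is the standard deviation of the 7 replicate interquartile ranges.
Mean of replicates: (1.7633 + 2.2732 + 1.3537 + 1.6891 + 2.0340 + 2.3686 + 1.3302) / 7 = 12.81210 / 7 = 1.83030
Sum of squared deviations: (−0.06700)² + (+0.44290)² + (−0.47660)² + (−0.14120)² + (+0.20370)² + (+0.53830)² + (−0.50010)² = 1.02909
Variance = 1.02909 / 6 = 0.17152
SE* = √0.17152

SE* = 0.4141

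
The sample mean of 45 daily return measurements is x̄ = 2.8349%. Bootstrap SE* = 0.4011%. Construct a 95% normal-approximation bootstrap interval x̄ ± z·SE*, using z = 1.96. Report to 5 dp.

Margin = 1.96 × 0.4011 = 0.786156
Interval: 2.8349 ± 0.786156

(2.04874, 3.62106)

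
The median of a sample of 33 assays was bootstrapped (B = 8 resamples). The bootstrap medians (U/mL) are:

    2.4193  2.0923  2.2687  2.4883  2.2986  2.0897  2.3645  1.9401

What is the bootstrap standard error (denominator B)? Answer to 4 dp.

Bootstrap SE is the standard deviation of the 8 replicate medians.
Mean of replicates: (2.4193 + 2.0923 + 2.2687 + 2.4883 + 2.2986 + 2.0897 + 2.3645 + 1.9401) / 8 = 17.96150 / 8 = 2.24519
Sum of squared deviations: (+0.17411)² + (−0.15289)² + (+0.02351)² + (+0.24311)² + (+0.05341)² + (−0.15549)² + (+0.11931)² + (−0.30509)² = 0.24769
Variance = 0.24769 / 8 = 0.03096
SE* = √0.03096

SE* = 0.1760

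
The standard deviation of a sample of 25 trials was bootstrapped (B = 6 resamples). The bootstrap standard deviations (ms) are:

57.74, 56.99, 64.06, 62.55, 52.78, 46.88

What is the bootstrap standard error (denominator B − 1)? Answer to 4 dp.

Bootstrap SE is the standard deviation of the 6 replicate standard deviations.
Mean of replicates: (57.74 + 56.99 + 64.06 + 62.55 + 52.78 + 46.88) / 6 = 341.00000 / 6 = 56.83333
Sum of squared deviations: (+0.90667)² + (+0.15667)² + (+7.22667)² + (+5.71667)² + (−4.05333)² + (−9.95333)² = 201.24993
Variance = 201.24993 / 5 = 40.24999
SE* = √40.24999

SE* = 6.3443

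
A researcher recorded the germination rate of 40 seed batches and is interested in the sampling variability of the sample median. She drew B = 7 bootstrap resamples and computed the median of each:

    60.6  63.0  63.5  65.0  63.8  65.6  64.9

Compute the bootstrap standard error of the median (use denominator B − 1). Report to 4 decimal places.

Bootstrap SE is the standard deviation of the 7 replicate medians.
Mean of replicates: (60.6 + 63.0 + 63.5 + 65.0 + 63.8 + 65.6 + 64.9) / 7 = 446.40000 / 7 = 63.77143
Sum of squared deviations: (−3.17143)² + (−0.77143)² + (−0.27143)² + (+1.22857)² + (+0.02857)² + (+1.82857)² + (+1.12857)² = 16.85429
Variance = 16.85429 / 6 = 2.80905
SE* = √2.80905

SE* = 1.6760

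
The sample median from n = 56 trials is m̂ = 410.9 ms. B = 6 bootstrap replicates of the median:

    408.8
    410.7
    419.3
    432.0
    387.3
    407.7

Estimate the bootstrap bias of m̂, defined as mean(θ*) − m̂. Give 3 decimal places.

bias = +0.067

mean(θ*) = (408.8 + 410.7 + 419.3 + 432.0 + 387.3 + 407.7) / 6 = 410.9667
bias = 410.9667 − 410.9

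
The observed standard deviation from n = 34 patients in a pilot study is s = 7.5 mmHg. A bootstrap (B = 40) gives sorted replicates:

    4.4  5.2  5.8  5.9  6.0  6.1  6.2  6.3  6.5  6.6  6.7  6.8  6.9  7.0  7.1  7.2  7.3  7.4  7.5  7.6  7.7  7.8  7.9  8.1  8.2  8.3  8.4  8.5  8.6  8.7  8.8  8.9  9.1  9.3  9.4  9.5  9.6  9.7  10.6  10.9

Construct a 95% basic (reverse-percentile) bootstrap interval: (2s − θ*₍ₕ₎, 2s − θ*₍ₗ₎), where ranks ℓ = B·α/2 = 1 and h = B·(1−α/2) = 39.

(4.4, 10.6)

Percentile endpoints at ranks 1 and 39: θ*₍1₎ = 4.4, θ*₍39₎ = 10.6.
Basic interval reflects these around s:
  lower = 2 × 7.5 − 10.6 = 4.4
  upper = 2 × 7.5 − 4.4 = 10.6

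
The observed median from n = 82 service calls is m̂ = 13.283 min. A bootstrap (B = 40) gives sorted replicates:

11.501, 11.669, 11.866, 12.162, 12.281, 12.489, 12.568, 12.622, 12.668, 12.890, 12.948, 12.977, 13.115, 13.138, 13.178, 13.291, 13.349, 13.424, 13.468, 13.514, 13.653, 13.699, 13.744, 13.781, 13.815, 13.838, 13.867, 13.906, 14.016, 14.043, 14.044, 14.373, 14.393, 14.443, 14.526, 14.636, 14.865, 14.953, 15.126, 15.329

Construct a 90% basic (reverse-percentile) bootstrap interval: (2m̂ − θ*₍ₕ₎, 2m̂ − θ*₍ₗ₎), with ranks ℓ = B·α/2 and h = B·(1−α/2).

(11.613, 14.897)

Percentile endpoints at ranks 2 and 38: θ*₍2₎ = 11.669, θ*₍38₎ = 14.953.
Basic interval reflects these around m̂:
  lower = 2 × 13.283 − 14.953 = 11.613
  upper = 2 × 13.283 − 11.669 = 14.897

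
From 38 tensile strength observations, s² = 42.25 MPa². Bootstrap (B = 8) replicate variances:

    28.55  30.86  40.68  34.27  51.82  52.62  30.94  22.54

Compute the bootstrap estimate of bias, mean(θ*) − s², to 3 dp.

bias = −5.715

mean(θ*) = (28.55 + 30.86 + 40.68 + 34.27 + 51.82 + 52.62 + 30.94 + 22.54) / 8 = 36.5350
bias = 36.5350 − 42.25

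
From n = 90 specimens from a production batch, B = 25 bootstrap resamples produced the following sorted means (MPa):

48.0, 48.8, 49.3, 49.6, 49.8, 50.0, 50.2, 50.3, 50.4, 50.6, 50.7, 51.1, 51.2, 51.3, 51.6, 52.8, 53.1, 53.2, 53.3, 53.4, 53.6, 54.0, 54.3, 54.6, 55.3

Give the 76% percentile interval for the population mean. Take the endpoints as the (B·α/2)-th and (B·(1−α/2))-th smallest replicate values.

α = 0.24; lower rank = 25 × 0.120 = 3; upper rank = 25 × 0.880 = 22.
The 3rd smallest replicate is 49.3; the 22nd is 54.0.

(49.3, 54.0)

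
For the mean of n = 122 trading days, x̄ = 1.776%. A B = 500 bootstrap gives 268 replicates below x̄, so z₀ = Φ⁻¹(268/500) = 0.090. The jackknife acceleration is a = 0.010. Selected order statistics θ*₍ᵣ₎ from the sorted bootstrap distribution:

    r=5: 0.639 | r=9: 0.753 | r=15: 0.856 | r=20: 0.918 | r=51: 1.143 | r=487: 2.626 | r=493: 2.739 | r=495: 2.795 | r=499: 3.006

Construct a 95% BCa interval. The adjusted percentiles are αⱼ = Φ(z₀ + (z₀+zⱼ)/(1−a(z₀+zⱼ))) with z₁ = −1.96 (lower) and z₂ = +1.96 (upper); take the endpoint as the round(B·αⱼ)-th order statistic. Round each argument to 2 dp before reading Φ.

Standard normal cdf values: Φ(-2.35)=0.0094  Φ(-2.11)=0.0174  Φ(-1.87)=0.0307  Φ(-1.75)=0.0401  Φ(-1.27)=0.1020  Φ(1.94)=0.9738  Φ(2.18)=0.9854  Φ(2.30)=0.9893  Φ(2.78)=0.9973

Lower: z₀ + z₁ = 0.090 + (-1.960) = -1.870; 1 − a(z₀+z₁) = 1 − (0.010)(-1.870) = 1.0187; argument = 0.090 + (-1.870)/1.0187 = -1.7457 → -1.75.
α₁ = Φ(-1.75) = 0.0401; rank = round(500 × 0.0401) = 20; θ*₍20₎ = 0.918.
Upper: z₀ + z₂ = 2.050; 1 − a(z₀+z₂) = 0.9795; argument = 2.1829 → 2.18; α₂ = 0.9854; rank = 493; θ*₍493₎ = 2.739.

(0.918, 2.739)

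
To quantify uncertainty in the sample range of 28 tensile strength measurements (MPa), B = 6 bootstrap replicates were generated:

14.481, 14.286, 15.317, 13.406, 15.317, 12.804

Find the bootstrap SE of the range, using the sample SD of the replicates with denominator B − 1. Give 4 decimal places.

Bootstrap SE is the standard deviation of the 6 replicate ranges.
Mean of replicates: (14.481 + 14.286 + 15.317 + 13.406 + 15.317 + 12.804) / 6 = 85.61100 / 6 = 14.26850
Sum of squared deviations: (+0.21250)² + (+0.01750)² + (+1.04850)² + (−0.86250)² + (+1.04850)² + (−1.46450)² = 5.13283
Variance = 5.13283 / 5 = 1.02657
SE* = √1.02657

SE* = 1.0132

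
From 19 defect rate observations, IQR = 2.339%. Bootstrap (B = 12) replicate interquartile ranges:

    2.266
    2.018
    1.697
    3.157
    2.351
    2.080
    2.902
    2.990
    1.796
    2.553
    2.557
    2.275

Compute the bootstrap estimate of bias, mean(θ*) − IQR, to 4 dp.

mean(θ*) = (2.266 + 2.018 + 1.697 + 3.157 + 2.351 + 2.080 + 2.902 + 2.990 + 1.796 + 2.553 + 2.557 + 2.275) / 12 = 2.38683
bias = 2.38683 − 2.339

bias = +0.0478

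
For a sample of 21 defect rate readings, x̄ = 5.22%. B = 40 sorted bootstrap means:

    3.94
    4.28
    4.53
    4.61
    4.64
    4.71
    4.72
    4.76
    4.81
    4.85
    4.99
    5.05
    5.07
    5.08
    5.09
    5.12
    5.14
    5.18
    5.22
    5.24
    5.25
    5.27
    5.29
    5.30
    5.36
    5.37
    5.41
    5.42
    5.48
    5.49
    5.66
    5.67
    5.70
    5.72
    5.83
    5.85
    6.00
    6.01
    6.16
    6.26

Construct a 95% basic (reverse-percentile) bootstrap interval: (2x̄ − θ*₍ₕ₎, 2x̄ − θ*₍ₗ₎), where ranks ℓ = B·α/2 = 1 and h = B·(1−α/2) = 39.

(4.28, 6.50)

Percentile endpoints at ranks 1 and 39: θ*₍1₎ = 3.94, θ*₍39₎ = 6.16.
Basic interval reflects these around x̄:
  lower = 2 × 5.22 − 6.16 = 4.28
  upper = 2 × 5.22 − 3.94 = 6.50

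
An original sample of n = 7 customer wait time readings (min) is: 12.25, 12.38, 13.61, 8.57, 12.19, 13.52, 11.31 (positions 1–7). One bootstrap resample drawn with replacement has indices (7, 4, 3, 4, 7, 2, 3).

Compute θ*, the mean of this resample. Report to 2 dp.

θ* = 11.34

Resample values: 11.31, 8.57, 13.61, 8.57, 11.31, 12.38, 13.61.
Mean = (11.31 + 8.57 + 13.61 + 8.57 + 11.31 + 12.38 + 13.61) / 7 = 79.360 / 7 = 11.34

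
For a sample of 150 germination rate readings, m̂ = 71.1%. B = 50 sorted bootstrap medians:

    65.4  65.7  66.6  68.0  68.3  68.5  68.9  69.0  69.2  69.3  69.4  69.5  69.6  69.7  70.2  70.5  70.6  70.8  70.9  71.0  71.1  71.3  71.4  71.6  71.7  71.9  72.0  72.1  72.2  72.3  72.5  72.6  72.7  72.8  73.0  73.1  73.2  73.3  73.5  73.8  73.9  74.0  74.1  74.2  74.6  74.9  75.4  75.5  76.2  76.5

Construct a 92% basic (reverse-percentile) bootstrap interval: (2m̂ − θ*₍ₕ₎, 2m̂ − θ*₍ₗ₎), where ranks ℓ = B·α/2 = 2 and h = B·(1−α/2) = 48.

Percentile endpoints at ranks 2 and 48: θ*₍2₎ = 65.7, θ*₍48₎ = 75.5.
Basic interval reflects these around m̂:
  lower = 2 × 71.1 − 75.5 = 66.7
  upper = 2 × 71.1 − 65.7 = 76.5

(66.7, 76.5)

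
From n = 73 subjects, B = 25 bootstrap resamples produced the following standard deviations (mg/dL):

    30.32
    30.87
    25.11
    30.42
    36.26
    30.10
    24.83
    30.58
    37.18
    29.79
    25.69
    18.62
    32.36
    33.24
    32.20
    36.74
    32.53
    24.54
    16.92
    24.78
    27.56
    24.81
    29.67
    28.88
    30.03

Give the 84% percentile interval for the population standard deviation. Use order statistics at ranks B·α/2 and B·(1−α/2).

(18.62, 36.26)

Sorted replicates: 16.92, 18.62, 24.54, 24.78, 24.81, 24.83, 25.11, 25.69, 27.56, 28.88, 29.67, 29.79, 30.03, 30.10, 30.32, 30.42, 30.58, 30.87, 32.20, 32.36, 32.53, 33.24, 36.26, 36.74, 37.18
α = 0.16; lower rank = 25 × 0.080 = 2; upper rank = 25 × 0.920 = 23.
The 2nd smallest replicate is 18.62; the 23rd is 36.26.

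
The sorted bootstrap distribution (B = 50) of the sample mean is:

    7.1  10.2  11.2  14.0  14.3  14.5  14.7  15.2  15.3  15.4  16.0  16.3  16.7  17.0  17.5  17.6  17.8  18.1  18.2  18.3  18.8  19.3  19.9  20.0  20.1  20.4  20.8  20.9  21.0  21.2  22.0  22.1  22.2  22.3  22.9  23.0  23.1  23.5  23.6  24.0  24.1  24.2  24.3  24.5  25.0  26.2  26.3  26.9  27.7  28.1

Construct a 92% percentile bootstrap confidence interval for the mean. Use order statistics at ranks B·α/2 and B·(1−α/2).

α = 0.08; lower rank = 50 × 0.040 = 2; upper rank = 50 × 0.960 = 48.
The 2nd smallest replicate is 10.2; the 48th is 26.9.

(10.2, 26.9)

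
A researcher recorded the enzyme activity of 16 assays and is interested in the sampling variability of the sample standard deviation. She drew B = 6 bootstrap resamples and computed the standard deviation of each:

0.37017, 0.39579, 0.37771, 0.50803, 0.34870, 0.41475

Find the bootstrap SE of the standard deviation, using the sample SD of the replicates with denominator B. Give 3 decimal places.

Bootstrap SE is the standard deviation of the 6 replicate standard deviations.
Mean of replicates: (0.37017 + 0.39579 + 0.37771 + 0.50803 + 0.34870 + 0.41475) / 6 = 2.415150 / 6 = 0.402525
Sum of squared deviations: (−0.032355)² + (−0.006735)² + (−0.024815)² + (+0.105505)² + (−0.053825)² + (+0.012225)² = 0.015886
Variance = 0.015886 / 6 = 0.002648
SE* = √0.002648

SE* = 0.051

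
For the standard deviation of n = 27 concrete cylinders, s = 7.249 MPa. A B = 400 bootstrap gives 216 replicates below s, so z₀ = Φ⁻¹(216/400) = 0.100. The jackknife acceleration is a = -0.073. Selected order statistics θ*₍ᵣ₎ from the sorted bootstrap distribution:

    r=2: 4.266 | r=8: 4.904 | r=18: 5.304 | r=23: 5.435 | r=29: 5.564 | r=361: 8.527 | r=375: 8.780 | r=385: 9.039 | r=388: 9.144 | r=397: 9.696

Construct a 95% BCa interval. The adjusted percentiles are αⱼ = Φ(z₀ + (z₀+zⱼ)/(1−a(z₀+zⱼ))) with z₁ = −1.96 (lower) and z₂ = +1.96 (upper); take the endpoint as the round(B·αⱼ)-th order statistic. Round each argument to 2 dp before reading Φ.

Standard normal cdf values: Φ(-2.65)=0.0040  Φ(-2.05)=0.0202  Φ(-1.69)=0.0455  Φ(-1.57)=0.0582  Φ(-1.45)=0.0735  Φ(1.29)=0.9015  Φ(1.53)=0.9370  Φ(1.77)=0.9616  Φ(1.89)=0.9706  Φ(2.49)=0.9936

Lower: z₀ + z₁ = 0.100 + (-1.960) = -1.860; 1 − a(z₀+z₁) = 1 − (-0.073)(-1.860) = 0.8642; argument = 0.100 + (-1.860)/0.8642 = -2.0522 → -2.05.
α₁ = Φ(-2.05) = 0.0202; rank = round(400 × 0.0202) = 8; θ*₍8₎ = 4.904.
Upper: z₀ + z₂ = 2.060; 1 − a(z₀+z₂) = 1.1504; argument = 1.8907 → 1.89; α₂ = 0.9706; rank = 388; θ*₍388₎ = 9.144.

(4.904, 9.144)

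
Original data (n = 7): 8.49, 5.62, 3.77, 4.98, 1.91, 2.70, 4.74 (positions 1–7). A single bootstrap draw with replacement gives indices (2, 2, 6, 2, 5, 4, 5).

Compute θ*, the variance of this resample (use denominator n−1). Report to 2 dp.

Resample values: 5.62, 5.62, 2.70, 5.62, 1.91, 4.98, 1.91.
Mean = 4.0514; sum of squared deviations = 19.2413
s² = 19.2413 / 6 = 3.2069

θ* = 3.21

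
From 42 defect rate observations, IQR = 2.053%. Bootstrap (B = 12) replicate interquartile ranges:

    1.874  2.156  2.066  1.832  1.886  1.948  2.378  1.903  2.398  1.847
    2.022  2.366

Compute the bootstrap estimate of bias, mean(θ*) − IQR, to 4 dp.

mean(θ*) = (1.874 + 2.156 + 2.066 + 1.832 + 1.886 + 1.948 + 2.378 + 1.903 + 2.398 + 1.847 + 2.022 + 2.366) / 12 = 2.05633
bias = 2.05633 − 2.053

bias = +0.0033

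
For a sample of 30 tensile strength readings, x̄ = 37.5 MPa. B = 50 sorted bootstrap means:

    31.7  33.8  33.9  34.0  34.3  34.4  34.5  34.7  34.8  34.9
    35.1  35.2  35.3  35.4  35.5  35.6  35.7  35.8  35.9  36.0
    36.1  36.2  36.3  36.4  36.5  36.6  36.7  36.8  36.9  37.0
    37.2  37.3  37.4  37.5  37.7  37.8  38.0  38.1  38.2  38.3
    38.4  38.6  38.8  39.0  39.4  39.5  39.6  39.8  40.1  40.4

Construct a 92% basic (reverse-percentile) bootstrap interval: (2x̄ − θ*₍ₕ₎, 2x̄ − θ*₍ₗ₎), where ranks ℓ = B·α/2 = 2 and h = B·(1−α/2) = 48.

Percentile endpoints at ranks 2 and 48: θ*₍2₎ = 33.8, θ*₍48₎ = 39.8.
Basic interval reflects these around x̄:
  lower = 2 × 37.5 − 39.8 = 35.2
  upper = 2 × 37.5 − 33.8 = 41.2

(35.2, 41.2)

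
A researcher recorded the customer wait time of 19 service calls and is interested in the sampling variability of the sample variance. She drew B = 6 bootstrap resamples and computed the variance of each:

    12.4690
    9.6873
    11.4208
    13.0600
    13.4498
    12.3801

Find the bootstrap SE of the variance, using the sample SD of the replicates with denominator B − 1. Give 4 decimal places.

SE* = 1.3592

Bootstrap SE is the standard deviation of the 6 replicate variances.
Mean of replicates: (12.4690 + 9.6873 + 11.4208 + 13.0600 + 13.4498 + 12.3801) / 6 = 72.46700 / 6 = 12.07783
Sum of squared deviations: (+0.39117)² + (−2.39053)² + (−0.65703)² + (+0.98217)² + (+1.37197)² + (+0.30227)² = 9.23766
Variance = 9.23766 / 5 = 1.84753
SE* = √1.84753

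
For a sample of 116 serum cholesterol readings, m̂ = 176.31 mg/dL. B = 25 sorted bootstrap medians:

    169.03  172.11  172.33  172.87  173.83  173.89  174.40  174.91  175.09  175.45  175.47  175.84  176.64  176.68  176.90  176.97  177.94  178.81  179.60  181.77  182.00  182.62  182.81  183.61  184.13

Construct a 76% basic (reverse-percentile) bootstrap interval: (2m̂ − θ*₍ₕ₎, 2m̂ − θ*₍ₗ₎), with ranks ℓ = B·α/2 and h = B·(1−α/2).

(170.00, 180.29)

Percentile endpoints at ranks 3 and 22: θ*₍3₎ = 172.33, θ*₍22₎ = 182.62.
Basic interval reflects these around m̂:
  lower = 2 × 176.31 − 182.62 = 170.00
  upper = 2 × 176.31 − 172.33 = 180.29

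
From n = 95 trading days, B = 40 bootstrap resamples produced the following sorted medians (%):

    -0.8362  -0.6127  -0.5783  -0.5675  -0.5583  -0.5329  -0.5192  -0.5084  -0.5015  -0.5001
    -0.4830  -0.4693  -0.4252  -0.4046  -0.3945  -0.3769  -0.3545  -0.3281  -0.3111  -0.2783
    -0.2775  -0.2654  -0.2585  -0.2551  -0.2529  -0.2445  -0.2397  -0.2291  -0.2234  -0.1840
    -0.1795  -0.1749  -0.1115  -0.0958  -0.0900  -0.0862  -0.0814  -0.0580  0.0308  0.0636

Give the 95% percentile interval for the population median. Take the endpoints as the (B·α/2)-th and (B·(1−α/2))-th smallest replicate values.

(-0.8362, 0.0308)

α = 0.05; lower rank = 40 × 0.025 = 1; upper rank = 40 × 0.975 = 39.
The 1st smallest replicate is -0.8362; the 39th is 0.0308.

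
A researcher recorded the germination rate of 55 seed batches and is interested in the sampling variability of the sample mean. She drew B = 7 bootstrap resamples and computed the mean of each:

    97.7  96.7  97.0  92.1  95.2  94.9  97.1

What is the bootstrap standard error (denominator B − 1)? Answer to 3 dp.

Bootstrap SE is the standard deviation of the 7 replicate means.
Mean of replicates: (97.7 + 96.7 + 97.0 + 92.1 + 95.2 + 94.9 + 97.1) / 7 = 670.7000 / 7 = 95.8143
Sum of squared deviations: (+1.8857)² + (+0.8857)² + (+1.1857)² + (−3.7143)² + (−0.6143)² + (−0.9143)² + (+1.2857)² = 22.4086
Variance = 22.4086 / 6 = 3.7348
SE* = √3.7348

SE* = 1.933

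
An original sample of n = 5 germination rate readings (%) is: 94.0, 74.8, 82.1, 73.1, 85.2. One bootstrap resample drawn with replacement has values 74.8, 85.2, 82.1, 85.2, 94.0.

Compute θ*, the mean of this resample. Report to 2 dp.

Mean = (74.8 + 85.2 + 82.1 + 85.2 + 94.0) / 5 = 421.30 / 5 = 84.26

θ* = 84.26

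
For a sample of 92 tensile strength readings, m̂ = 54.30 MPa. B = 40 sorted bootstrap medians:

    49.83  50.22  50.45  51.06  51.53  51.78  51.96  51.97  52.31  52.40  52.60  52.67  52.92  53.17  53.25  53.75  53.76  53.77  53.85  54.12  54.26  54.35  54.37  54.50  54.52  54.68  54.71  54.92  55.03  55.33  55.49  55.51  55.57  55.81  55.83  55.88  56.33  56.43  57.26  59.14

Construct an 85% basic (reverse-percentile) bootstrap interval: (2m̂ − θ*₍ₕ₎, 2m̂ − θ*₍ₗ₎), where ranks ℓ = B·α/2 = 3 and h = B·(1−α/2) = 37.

Percentile endpoints at ranks 3 and 37: θ*₍3₎ = 50.45, θ*₍37₎ = 56.33.
Basic interval reflects these around m̂:
  lower = 2 × 54.30 − 56.33 = 52.27
  upper = 2 × 54.30 − 50.45 = 58.15

(52.27, 58.15)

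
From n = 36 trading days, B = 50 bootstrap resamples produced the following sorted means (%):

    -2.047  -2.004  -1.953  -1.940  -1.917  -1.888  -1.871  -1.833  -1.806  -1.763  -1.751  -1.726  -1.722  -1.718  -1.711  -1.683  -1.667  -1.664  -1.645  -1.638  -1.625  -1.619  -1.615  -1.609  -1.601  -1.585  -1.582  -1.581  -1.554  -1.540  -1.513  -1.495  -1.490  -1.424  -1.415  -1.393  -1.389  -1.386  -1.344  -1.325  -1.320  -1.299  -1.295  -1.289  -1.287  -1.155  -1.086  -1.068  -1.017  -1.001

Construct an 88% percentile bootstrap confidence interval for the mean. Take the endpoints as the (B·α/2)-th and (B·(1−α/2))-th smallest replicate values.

α = 0.12; lower rank = 50 × 0.060 = 3; upper rank = 50 × 0.940 = 47.
The 3rd smallest replicate is -1.953; the 47th is -1.086.

(-1.953, -1.086)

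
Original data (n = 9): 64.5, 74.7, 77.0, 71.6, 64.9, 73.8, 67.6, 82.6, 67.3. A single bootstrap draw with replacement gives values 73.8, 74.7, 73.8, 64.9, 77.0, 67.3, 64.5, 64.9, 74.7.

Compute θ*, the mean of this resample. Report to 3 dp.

Mean = (73.8 + 74.7 + 73.8 + 64.9 + 77.0 + 67.3 + 64.5 + 64.9 + 74.7) / 9 = 635.60 / 9 = 70.622

θ* = 70.622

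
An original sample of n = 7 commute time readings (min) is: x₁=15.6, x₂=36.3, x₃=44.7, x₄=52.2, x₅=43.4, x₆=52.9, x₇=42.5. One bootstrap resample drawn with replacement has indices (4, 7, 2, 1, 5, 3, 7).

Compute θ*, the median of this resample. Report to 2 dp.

Resample values: 52.2, 42.5, 36.3, 15.6, 43.4, 44.7, 42.5.
Sorted: 15.6, 36.3, 42.5, 42.5, 43.4, 44.7, 52.2
Median = middle value = 42.50

θ* = 42.50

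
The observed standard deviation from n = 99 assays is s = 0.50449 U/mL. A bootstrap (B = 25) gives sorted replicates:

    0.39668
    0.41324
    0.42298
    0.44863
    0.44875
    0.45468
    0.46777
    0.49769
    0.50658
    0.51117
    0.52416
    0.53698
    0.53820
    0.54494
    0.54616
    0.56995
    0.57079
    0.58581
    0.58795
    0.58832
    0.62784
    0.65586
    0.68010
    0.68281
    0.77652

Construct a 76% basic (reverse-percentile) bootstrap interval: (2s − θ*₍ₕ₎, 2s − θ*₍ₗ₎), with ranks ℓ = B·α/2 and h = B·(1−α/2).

(0.35312, 0.58600)

Percentile endpoints at ranks 3 and 22: θ*₍3₎ = 0.42298, θ*₍22₎ = 0.65586.
Basic interval reflects these around s:
  lower = 2 × 0.50449 − 0.65586 = 0.35312
  upper = 2 × 0.50449 − 0.42298 = 0.58600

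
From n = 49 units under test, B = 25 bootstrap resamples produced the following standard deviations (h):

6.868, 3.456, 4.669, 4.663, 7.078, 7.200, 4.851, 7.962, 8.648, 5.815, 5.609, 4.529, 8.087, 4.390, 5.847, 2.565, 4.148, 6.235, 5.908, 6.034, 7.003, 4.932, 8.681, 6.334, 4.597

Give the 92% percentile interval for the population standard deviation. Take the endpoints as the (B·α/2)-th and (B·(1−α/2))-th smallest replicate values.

(2.565, 8.648)

Sorted replicates: 2.565, 3.456, 4.148, 4.390, 4.529, 4.597, 4.663, 4.669, 4.851, 4.932, 5.609, 5.815, 5.847, 5.908, 6.034, 6.235, 6.334, 6.868, 7.003, 7.078, 7.200, 7.962, 8.087, 8.648, 8.681
α = 0.08; lower rank = 25 × 0.040 = 1; upper rank = 25 × 0.960 = 24.
The 1st smallest replicate is 2.565; the 24th is 8.648.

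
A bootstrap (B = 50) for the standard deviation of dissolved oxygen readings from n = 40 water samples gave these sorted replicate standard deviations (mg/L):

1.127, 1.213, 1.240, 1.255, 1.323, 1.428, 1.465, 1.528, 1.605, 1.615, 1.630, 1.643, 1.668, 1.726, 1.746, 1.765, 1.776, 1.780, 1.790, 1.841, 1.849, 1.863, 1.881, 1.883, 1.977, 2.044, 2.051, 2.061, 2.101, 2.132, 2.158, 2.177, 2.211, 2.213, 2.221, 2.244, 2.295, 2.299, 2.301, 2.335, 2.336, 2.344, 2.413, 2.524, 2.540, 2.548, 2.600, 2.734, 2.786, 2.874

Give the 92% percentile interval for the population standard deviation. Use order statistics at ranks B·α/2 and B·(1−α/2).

α = 0.08; lower rank = 50 × 0.040 = 2; upper rank = 50 × 0.960 = 48.
The 2nd smallest replicate is 1.213; the 48th is 2.734.

(1.213, 2.734)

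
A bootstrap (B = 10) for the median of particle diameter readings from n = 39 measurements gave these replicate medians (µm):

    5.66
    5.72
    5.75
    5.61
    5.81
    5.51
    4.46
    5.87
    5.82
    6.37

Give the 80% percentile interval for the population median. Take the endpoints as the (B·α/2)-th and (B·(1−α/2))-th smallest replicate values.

(4.46, 5.87)

Sorted replicates: 4.46, 5.51, 5.61, 5.66, 5.72, 5.75, 5.81, 5.82, 5.87, 6.37
α = 0.20; lower rank = 10 × 0.100 = 1; upper rank = 10 × 0.900 = 9.
The 1st smallest replicate is 4.46; the 9th is 5.87.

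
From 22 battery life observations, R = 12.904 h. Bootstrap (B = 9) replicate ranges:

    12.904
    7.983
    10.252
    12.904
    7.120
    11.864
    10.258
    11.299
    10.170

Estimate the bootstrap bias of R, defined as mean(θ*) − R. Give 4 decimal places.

bias = −2.3758

mean(θ*) = (12.904 + 7.983 + 10.252 + 12.904 + 7.120 + 11.864 + 10.258 + 11.299 + 10.170) / 9 = 10.52822
bias = 10.52822 − 12.904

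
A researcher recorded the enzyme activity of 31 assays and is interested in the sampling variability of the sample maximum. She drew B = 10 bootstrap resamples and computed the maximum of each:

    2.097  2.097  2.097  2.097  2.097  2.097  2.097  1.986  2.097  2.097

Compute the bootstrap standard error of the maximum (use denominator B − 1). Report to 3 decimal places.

SE* = 0.035

Bootstrap SE is the standard deviation of the 10 replicate maximums.
Mean of replicates: (2.097 + 2.097 + 2.097 + 2.097 + 2.097 + 2.097 + 2.097 + 1.986 + 2.097 + 2.097) / 10 = 20.8590 / 10 = 2.0859
Sum of squared deviations: (+0.0111)² + (+0.0111)² + (+0.0111)² + (+0.0111)² + (+0.0111)² + (+0.0111)² + (+0.0111)² + (−0.0999)² + (+0.0111)² + (+0.0111)² = 0.0111
Variance = 0.0111 / 9 = 0.0012
SE* = √0.0012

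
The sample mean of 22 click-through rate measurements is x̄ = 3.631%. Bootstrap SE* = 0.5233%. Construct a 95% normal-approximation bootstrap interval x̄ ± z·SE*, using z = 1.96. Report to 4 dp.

Margin = 1.96 × 0.5233 = 1.02567
Interval: 3.631 ± 1.02567

(2.6053, 4.6567)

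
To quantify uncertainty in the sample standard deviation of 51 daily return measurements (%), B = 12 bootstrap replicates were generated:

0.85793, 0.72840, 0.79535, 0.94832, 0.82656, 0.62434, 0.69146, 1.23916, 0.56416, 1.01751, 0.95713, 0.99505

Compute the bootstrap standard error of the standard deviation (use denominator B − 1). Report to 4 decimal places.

Bootstrap SE is the standard deviation of the 12 replicate standard deviations.
Mean of replicates: (0.85793 + 0.72840 + 0.79535 + 0.94832 + 0.82656 + 0.62434 + 0.69146 + 1.23916 + 0.56416 + 1.01751 + 0.95713 + 0.99505) / 12 = 10.245370 / 12 = 0.853781
Sum of squared deviations: (+0.004149)² + (−0.125381)² + (−0.058431)² + (+0.094539)² + (−0.027221)² + (−0.229441)² + (−0.162321)² + (+0.385379)² + (−0.289621)² + (+0.163729)² + (+0.103349)² + (+0.141269)² = 0.397664
Variance = 0.397664 / 11 = 0.036151
SE* = √0.036151

SE* = 0.1901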